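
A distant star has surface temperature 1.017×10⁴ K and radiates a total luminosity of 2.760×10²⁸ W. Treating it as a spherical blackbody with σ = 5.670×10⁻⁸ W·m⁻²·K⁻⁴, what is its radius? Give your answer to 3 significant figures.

L = 4πR²σT⁴ ⇒ R = √(L/(4πσT⁴)).
σT⁴ = 6.06550×10⁸ W/m², so R = √(2.760×10²⁸/(4π×6.06550×10⁸)) = 1.90×10⁹ m.

R ≈ 1.90×10⁹ m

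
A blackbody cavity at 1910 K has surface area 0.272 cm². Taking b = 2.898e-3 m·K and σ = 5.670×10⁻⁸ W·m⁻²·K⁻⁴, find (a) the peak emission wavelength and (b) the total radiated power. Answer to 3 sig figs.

λ_max ≈ 1.52×10³ nm; P ≈ 20.5 W

(a) λ_max = b/T = 2.898×10⁻³/1910 = 1.517×10⁻⁶ m = 1.52×10³ nm.
Area A = 0.272 cm² = 2.72×10⁻⁵ m².
(b) P = σAT⁴ = 5.670×10⁻⁸×2.72×10⁻⁵×(1910)⁴ = 20.5 W.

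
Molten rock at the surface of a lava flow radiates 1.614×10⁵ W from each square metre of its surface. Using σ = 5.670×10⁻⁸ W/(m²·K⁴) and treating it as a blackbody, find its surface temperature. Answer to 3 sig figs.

I = σT⁴, so T = (I/σ)^(1/4) = (1.614×10⁵/(5.670×10⁻⁸))^(1/4) = 1.30×10³ K.

T ≈ 1.30×10³ K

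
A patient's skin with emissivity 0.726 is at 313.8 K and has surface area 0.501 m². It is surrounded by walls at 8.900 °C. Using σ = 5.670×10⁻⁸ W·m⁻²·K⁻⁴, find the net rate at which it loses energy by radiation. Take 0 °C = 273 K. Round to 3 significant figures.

Net loss ≈ 69.7 W

Surroundings: T = 8.900 °C + 273 = 281.900 K.
Area A = 0.501 m².
Net radiated power P_net = εσA(T⁴ − T₀⁴) = 0.726×5.670×10⁻⁸×0.501×(313.8⁴ − 281.900⁴).
T⁴ − T₀⁴ = 9.69643×10⁹ − 6.31510×10⁹ = 3.38133×10⁹ K⁴, so P_net = 69.7 W.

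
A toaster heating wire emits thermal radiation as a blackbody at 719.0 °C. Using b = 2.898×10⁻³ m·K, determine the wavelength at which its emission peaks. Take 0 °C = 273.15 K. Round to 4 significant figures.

T = 719.0 °C + 273.15 = 992.15 K.
Wien's displacement law: λ_max = b/T = (2.898×10⁻³ m·K)/(992.15 K) = 2.9209×10⁻⁶ m.
That is 2.921 μm, in the infrared range.

λ_max ≈ 2.921 μm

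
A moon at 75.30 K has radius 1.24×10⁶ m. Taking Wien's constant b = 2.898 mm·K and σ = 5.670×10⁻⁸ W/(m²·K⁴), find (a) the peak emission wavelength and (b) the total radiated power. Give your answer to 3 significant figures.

(a) λ_max = b/T = 2.898×10⁻³/75.30 = 3.849×10⁻⁵ m = 38.5 μm.
Surface area A = 4πR² = 4π(1.24×10⁶ m)² = 1.93221×10¹³ m².
(b) P = σAT⁴ = 5.670×10⁻⁸×1.93221×10¹³×(75.30)⁴ = 3.52×10¹³ W.

λ_max ≈ 38.5 μm; P ≈ 3.52×10¹³ W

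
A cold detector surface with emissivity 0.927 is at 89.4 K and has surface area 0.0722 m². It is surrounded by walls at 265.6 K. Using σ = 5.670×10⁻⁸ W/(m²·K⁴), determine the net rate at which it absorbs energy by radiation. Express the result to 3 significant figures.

Area A = 0.0722 m².
Net radiated power P_net = εσA(T⁴ − T₀⁴) = 0.927×5.670×10⁻⁸×0.0722×(89.4⁴ − 265.6⁴).
T⁴ − T₀⁴ = 6.38778×10⁷ − 4.97637×10⁹ = -4.91249×10⁹ K⁴, so P_net = -18.6 W — negative, meaning a net gain of 18.6 W.

Net gain ≈ 18.6 W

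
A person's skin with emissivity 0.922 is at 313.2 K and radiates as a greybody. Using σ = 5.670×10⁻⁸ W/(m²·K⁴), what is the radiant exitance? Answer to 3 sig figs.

Stefan–Boltzmann: I = εσT⁴ = 0.922 × 5.670×10⁻⁸ × (313.2)⁴ = 503 W/m².

I ≈ 503 W/m²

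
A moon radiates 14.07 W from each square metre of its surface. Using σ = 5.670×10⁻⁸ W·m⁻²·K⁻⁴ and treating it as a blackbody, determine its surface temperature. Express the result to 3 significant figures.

I = σT⁴, so T = (I/σ)^(1/4) = (14.07/(5.670×10⁻⁸))^(1/4) = 126 K.

T ≈ 126 K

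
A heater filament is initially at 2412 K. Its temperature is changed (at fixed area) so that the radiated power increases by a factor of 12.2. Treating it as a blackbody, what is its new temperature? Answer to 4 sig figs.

T₂ ≈ 4508 K

P ∝ T⁴, so T₂/T₁ = (P₂/P₁)^(1/4) = (12.2)^(1/4) = 1.86892.
T₂ = 2412 × 1.86892 = 4508 K.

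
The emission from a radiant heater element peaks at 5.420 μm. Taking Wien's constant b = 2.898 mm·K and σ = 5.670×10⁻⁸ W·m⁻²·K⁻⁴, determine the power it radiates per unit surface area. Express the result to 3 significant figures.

I ≈ 4.63×10³ W/m²

Wien's law: T = b/λ_max = 2.898×10⁻³/5.420×10⁻⁶ = 534.686 K.
Then I = σT⁴ = 5.670×10⁻⁸×(534.686)⁴ = 4.63×10³ W/m².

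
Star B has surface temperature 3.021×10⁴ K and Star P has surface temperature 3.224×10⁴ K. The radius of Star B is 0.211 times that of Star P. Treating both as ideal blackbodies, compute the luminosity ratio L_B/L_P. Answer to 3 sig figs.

L ∝ R²T⁴, so L_B/L_P = (R_B/R_P)²(T_B/T_P)⁴ = (0.211)² × (3.021×10⁴/3.224×10⁴)⁴ = 0.044521 × 0.770944 = 0.0343.

L_B/L_P ≈ 0.0343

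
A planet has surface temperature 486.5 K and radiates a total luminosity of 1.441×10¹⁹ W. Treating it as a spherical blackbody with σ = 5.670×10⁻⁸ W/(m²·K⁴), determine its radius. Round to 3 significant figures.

R ≈ 1.90×10⁷ m

L = 4πR²σT⁴ ⇒ R = √(L/(4πσT⁴)).
σT⁴ = 3176.25 W/m², so R = √(1.441×10¹⁹/(4π×3176.25)) = 1.90×10⁷ m.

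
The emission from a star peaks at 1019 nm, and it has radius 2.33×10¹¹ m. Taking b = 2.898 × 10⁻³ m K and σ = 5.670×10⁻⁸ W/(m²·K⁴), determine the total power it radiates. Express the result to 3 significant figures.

Wien's law: T = b/λ_max = 2.898×10⁻³/1.019×10⁻⁶ = 2843.96 K.
Surface area A = 4πR² = 4π(2.33×10¹¹ m)² = 6.82216×10²³ m².
Then P = σAT⁴ = 5.670×10⁻⁸×6.82216×10²³×(2843.96)⁴ = 2.53×10³⁰ W.

P ≈ 2.53×10³⁰ W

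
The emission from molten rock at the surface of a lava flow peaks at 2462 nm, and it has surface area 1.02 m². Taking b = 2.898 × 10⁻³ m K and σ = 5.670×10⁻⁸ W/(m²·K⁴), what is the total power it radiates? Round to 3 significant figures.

P ≈ 1.11×10⁵ W

Wien's law: T = b/λ_max = 2.898×10⁻³/2.462×10⁻⁶ = 1177.09 K.
Area A = 1.02 m².
Then P = σAT⁴ = 5.670×10⁻⁸×1.02×(1177.09)⁴ = 1.11×10⁵ W.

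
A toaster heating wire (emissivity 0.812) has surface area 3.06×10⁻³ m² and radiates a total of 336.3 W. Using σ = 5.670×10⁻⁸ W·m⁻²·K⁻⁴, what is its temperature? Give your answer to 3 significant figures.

Area A = 3.06×10⁻³ m².
P = εσAT⁴ ⇒ T = (P/(εσA))^(1/4) = (336.3/(0.812×5.670×10⁻⁸×3.06×10⁻³))^(1/4) = 1.24×10³ K.

T ≈ 1.24×10³ K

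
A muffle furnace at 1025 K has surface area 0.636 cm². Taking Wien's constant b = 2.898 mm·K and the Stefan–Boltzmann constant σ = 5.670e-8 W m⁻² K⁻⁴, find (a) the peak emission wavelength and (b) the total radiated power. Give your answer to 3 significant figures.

(a) λ_max = b/T = 2.898×10⁻³/1025 = 2.827×10⁻⁶ m = 2.83 μm.
Area A = 0.636 cm² = 6.36×10⁻⁵ m².
(b) P = σAT⁴ = 5.670×10⁻⁸×6.36×10⁻⁵×(1025)⁴ = 3.98 W.

λ_max ≈ 2.83 μm; P ≈ 3.98 W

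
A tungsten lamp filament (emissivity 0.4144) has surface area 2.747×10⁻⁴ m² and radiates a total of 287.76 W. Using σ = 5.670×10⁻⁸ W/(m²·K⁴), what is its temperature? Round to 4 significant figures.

T ≈ 2584 K

Area A = 2.747×10⁻⁴ m².
P = εσAT⁴ ⇒ T = (P/(εσA))^(1/4) = (287.76/(0.4144×5.670×10⁻⁸×2.747×10⁻⁴))^(1/4) = 2584 K.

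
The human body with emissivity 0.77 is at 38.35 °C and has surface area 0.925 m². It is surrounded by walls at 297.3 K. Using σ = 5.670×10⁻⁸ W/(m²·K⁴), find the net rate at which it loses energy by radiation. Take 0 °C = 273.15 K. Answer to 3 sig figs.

Net loss ≈ 64.7 W

T = 38.35 °C + 273.15 = 311.50 K.
Area A = 0.925 m².
Net radiated power P_net = εσA(T⁴ − T₀⁴) = 0.77×5.670×10⁻⁸×0.925×(311.50⁴ − 297.3⁴).
T⁴ − T₀⁴ = 9.41526×10⁹ − 7.81231×10⁹ = 1.60295×10⁹ K⁴, so P_net = 64.7 W.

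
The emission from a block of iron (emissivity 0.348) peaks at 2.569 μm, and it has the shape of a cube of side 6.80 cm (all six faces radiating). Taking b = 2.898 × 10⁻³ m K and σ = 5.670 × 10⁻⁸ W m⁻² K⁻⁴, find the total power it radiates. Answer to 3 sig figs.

Wien's law: T = b/λ_max = 2.898×10⁻³/2.569×10⁻⁶ = 1128.07 K.
Area A = 6s² = 6×(0.0680 m)² = 0.027744 m².
Then P = εσAT⁴ = 0.348×5.670×10⁻⁸×0.027744×(1128.07)⁴ = 886 W.

P ≈ 886 W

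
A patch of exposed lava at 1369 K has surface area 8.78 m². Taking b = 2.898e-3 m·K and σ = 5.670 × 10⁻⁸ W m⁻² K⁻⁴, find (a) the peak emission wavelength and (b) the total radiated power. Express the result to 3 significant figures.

λ_max ≈ 2.12×10³ nm; P ≈ 1.75×10⁶ W

(a) λ_max = b/T = 2.898×10⁻³/1369 = 2.117×10⁻⁶ m = 2.12×10³ nm.
Area A = 8.78 m².
(b) P = σAT⁴ = 5.670×10⁻⁸×8.78×(1369)⁴ = 1.75×10⁶ W.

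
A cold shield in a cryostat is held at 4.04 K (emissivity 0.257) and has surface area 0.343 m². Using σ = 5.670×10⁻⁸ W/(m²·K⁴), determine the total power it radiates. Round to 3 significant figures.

P ≈ 1.33×10⁻⁶ W

Area A = 0.343 m².
P = εσAT⁴ = 0.257 × 5.670×10⁻⁸ × 0.343 × (4.04)⁴ = 1.33×10⁻⁶ W.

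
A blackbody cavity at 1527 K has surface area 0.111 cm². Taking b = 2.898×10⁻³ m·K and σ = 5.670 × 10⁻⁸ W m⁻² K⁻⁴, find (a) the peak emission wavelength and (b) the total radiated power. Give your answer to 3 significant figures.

(a) λ_max = b/T = 2.898×10⁻³/1527 = 1.898×10⁻⁶ m = 1.90×10³ nm.
Area A = 0.111 cm² = 1.11×10⁻⁵ m².
(b) P = σAT⁴ = 5.670×10⁻⁸×1.11×10⁻⁵×(1527)⁴ = 3.42 W.

λ_max ≈ 1.90×10³ nm; P ≈ 3.42 W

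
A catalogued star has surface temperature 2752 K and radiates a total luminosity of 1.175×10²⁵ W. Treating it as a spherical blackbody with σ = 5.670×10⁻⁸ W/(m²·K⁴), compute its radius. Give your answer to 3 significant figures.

L = 4πR²σT⁴ ⇒ R = √(L/(4πσT⁴)).
σT⁴ = 3.25220×10⁶ W/m², so R = √(1.175×10²⁵/(4π×3.25220×10⁶)) = 5.36×10⁸ m.

R ≈ 5.36×10⁸ m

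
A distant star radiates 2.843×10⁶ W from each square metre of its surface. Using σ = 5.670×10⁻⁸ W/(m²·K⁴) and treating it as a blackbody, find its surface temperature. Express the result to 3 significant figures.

I = σT⁴, so T = (I/σ)^(1/4) = (2.843×10⁶/(5.670×10⁻⁸))^(1/4) = 2.66×10³ K.

T ≈ 2.66×10³ K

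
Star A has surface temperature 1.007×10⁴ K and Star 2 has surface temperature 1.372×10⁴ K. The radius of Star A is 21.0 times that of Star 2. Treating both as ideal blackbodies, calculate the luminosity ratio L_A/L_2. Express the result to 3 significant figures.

L_A/L_2 ≈ 128

L ∝ R²T⁴, so L_A/L_2 = (R_A/R_2)²(T_A/T_2)⁴ = (21.0)² × (1.007×10⁴/1.372×10⁴)⁴ = 441 × 0.290203 = 128.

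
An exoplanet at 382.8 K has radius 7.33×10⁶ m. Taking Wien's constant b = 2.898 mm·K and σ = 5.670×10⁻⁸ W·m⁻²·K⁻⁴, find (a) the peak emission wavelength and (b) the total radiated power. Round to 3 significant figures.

(a) λ_max = b/T = 2.898×10⁻³/382.8 = 7.571×10⁻⁶ m = 7.57 μm.
Surface area A = 4πR² = 4π(7.33×10⁶ m)² = 6.75177×10¹⁴ m².
(b) P = σAT⁴ = 5.670×10⁻⁸×6.75177×10¹⁴×(382.8)⁴ = 8.22×10¹⁷ W.

λ_max ≈ 7.57 μm; P ≈ 8.22×10¹⁷ W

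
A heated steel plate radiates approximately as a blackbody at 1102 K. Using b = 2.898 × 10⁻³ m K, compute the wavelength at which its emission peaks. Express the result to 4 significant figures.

λ_max ≈ 2630 nm

Wien's displacement law: λ_max = b/T = (2.898×10⁻³ m·K)/(1102 K) = 2.6298×10⁻⁶ m.
That is 2630 nm, in the infrared range.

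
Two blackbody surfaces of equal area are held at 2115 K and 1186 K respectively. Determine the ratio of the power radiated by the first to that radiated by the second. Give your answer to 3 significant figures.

With equal areas, P₁/P₂ = (T₁/T₂)⁴ = (2115/1186)⁴ = 10.1.

P₁/P₂ ≈ 10.1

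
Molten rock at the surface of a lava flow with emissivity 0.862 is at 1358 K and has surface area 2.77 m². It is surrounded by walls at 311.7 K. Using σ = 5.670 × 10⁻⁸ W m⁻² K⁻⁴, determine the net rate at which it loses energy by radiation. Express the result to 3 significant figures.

Area A = 2.77 m².
Net radiated power P_net = εσA(T⁴ − T₀⁴) = 0.862×5.670×10⁻⁸×2.77×(1358⁴ − 311.7⁴).
T⁴ − T₀⁴ = 3.40094×10¹² − 9.43946×10⁹ = 3.39150×10¹² K⁴, so P_net = 4.59×10⁵ W.

Net loss ≈ 4.59×10⁵ W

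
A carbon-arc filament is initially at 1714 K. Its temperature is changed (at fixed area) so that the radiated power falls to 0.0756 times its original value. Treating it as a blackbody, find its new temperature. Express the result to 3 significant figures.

T₂ ≈ 899 K

P ∝ T⁴, so T₂/T₁ = (P₂/P₁)^(1/4) = (0.0756)^(1/4) = 0.524361.
T₂ = 1714 × 0.524361 = 899 K.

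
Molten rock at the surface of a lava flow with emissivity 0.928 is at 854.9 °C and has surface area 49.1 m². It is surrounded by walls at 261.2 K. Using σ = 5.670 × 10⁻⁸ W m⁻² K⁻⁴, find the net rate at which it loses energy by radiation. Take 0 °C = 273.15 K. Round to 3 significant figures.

Net loss ≈ 4.17×10⁶ W

T = 854.9 °C + 273.15 = 1128.05 K.
Area A = 49.1 m².
Net radiated power P_net = εσA(T⁴ − T₀⁴) = 0.928×5.670×10⁻⁸×49.1×(1128.05⁴ − 261.2⁴).
T⁴ − T₀⁴ = 1.61925×10¹² − 4.65471×10⁹ = 1.61460×10¹² K⁴, so P_net = 4.17×10⁶ W.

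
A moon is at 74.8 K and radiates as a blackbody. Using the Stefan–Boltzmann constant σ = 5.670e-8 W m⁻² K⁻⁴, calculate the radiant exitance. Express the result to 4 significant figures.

Stefan–Boltzmann: I = σT⁴ = 5.670×10⁻⁸ × (74.8)⁴ = 1.775 W/m².

I ≈ 1.775 W/m²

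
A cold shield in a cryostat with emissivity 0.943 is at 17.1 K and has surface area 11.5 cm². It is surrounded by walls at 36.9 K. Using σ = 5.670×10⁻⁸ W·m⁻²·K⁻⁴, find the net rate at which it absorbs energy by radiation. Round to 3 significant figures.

Net gain ≈ 1.09×10⁻⁴ W

Area A = 11.5 cm² = 1.15×10⁻³ m².
Net radiated power P_net = εσA(T⁴ − T₀⁴) = 0.943×5.670×10⁻⁸×1.15×10⁻³×(17.1⁴ − 36.9⁴).
T⁴ − T₀⁴ = 85503.6 − 1.85398×10⁶ = -1.76848×10⁶ K⁴, so P_net = -1.09×10⁻⁴ W — negative, meaning a net gain of 1.09×10⁻⁴ W.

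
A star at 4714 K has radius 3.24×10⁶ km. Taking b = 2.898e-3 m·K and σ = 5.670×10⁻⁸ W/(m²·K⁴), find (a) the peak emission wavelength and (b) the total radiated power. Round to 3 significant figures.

(a) λ_max = b/T = 2.898×10⁻³/4714 = 6.148×10⁻⁷ m = 0.615 μm.
Surface area A = 4πR² = 4π(3.24×10⁹ m)² = 1.31917×10²⁰ m².
(b) P = σAT⁴ = 5.670×10⁻⁸×1.31917×10²⁰×(4714)⁴ = 3.69×10²⁷ W.

λ_max ≈ 0.615 μm; P ≈ 3.69×10²⁷ W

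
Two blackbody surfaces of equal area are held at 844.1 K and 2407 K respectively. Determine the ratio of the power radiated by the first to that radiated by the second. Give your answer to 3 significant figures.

P₁/P₂ ≈ 0.0151

With equal areas, P₁/P₂ = (T₁/T₂)⁴ = (844.1/2407)⁴ = 0.0151.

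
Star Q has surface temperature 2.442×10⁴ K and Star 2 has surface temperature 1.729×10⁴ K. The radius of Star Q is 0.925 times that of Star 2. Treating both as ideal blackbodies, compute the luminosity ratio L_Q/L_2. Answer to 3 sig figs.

L_Q/L_2 ≈ 3.40

L ∝ R²T⁴, so L_Q/L_2 = (R_Q/R_2)²(T_Q/T_2)⁴ = (0.925)² × (2.442×10⁴/1.729×10⁴)⁴ = 0.855625 × 3.97926 = 3.40.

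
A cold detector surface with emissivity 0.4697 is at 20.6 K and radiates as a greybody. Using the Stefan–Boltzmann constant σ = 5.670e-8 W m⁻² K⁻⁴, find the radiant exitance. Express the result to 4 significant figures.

I ≈ 4.796×10⁻³ W/m²

Stefan–Boltzmann: I = εσT⁴ = 0.4697 × 5.670×10⁻⁸ × (20.6)⁴ = 4.796×10⁻³ W/m².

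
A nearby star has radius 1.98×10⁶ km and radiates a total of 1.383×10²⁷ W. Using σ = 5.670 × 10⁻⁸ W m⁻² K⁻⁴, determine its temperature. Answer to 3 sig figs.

Surface area A = 4πR² = 4π(1.98×10⁹ m)² = 4.92652×10¹⁹ m².
P = σAT⁴ ⇒ T = (P/(σA))^(1/4) = (1.383×10²⁷/(5.670×10⁻⁸×4.92652×10¹⁹))^(1/4) = 4.72×10³ K.

T ≈ 4.72×10³ K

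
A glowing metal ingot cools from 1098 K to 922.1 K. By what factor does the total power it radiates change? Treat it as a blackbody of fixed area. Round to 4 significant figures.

P ∝ T⁴, so P₂/P₁ = (T₂/T₁)⁴ = (922.1/1098)⁴ = (0.839800)⁴ = 0.4974.

P₂/P₁ ≈ 0.4974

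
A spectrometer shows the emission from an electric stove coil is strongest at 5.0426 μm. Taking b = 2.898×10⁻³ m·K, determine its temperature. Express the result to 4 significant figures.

Wien's law gives T = b/λ_max = (2.898×10⁻³ m·K)/(5.0426×10⁻⁶ m) = 574.7 K.

T ≈ 574.7 K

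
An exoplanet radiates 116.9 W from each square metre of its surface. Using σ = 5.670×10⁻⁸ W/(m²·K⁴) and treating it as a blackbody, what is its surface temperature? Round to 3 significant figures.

T ≈ 213 K

I = σT⁴, so T = (I/σ)^(1/4) = (116.9/(5.670×10⁻⁸))^(1/4) = 213 K.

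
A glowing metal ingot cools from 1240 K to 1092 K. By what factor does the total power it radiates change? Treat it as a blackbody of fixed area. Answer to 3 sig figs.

P₂/P₁ ≈ 0.601

P ∝ T⁴, so P₂/P₁ = (T₂/T₁)⁴ = (1092/1240)⁴ = (0.880645)⁴ = 0.601.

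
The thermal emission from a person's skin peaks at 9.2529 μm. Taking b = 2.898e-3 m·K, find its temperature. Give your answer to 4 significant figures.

Wien's law gives T = b/λ_max = (2.898×10⁻³ m·K)/(9.2529×10⁻⁶ m) = 313.2 K.

T ≈ 313.2 K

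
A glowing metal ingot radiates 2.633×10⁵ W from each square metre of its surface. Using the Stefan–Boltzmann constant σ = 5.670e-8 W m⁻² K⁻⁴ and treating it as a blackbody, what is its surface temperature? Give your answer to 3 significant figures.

I = σT⁴, so T = (I/σ)^(1/4) = (2.633×10⁵/(5.670×10⁻⁸))^(1/4) = 1.47×10³ K.

T ≈ 1.47×10³ K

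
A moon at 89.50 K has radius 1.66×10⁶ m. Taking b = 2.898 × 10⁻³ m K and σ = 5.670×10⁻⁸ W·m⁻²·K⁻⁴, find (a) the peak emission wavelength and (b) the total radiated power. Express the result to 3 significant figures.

(a) λ_max = b/T = 2.898×10⁻³/89.50 = 3.238×10⁻⁵ m = 32.4 μm.
Surface area A = 4πR² = 4π(1.66×10⁶ m)² = 3.46279×10¹³ m².
(b) P = σAT⁴ = 5.670×10⁻⁸×3.46279×10¹³×(89.50)⁴ = 1.26×10¹⁴ W.

λ_max ≈ 32.4 μm; P ≈ 1.26×10¹⁴ W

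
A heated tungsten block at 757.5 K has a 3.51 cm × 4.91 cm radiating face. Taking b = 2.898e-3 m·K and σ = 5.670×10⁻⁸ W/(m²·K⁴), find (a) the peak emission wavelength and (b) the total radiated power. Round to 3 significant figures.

(a) λ_max = b/T = 2.898×10⁻³/757.5 = 3.826×10⁻⁶ m = 3.83 μm.
Area A = 0.0351 × 0.0491 = 1.72341×10⁻³ m².
(b) P = σAT⁴ = 5.670×10⁻⁸×1.72341×10⁻³×(757.5)⁴ = 32.2 W.

λ_max ≈ 3.83 μm; P ≈ 32.2 W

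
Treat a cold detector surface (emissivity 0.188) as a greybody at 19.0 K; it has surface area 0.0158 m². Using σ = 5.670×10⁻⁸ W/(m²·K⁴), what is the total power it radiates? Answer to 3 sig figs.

Area A = 0.0158 m².
P = εσAT⁴ = 0.188 × 5.670×10⁻⁸ × 0.0158 × (19.0)⁴ = 2.19×10⁻⁵ W.

P ≈ 2.19×10⁻⁵ W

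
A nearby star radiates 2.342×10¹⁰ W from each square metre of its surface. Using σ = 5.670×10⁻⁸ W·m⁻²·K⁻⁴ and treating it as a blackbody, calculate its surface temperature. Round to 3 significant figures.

T ≈ 2.54×10⁴ K

I = σT⁴, so T = (I/σ)^(1/4) = (2.342×10¹⁰/(5.670×10⁻⁸))^(1/4) = 2.54×10⁴ K.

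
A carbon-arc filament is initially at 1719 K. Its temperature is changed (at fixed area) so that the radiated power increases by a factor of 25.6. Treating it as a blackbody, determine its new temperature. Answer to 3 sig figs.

T₂ ≈ 3.87×10³ K

P ∝ T⁴, so T₂/T₁ = (P₂/P₁)^(1/4) = (25.6)^(1/4) = 2.24937.
T₂ = 1719 × 2.24937 = 3.87×10³ K.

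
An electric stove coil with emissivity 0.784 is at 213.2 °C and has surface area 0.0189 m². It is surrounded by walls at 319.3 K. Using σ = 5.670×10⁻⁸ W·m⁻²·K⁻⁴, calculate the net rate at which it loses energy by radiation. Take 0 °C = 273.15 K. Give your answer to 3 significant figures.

Net loss ≈ 38.3 W

T = 213.2 °C + 273.15 = 486.35 K.
Area A = 0.0189 m².
Net radiated power P_net = εσA(T⁴ − T₀⁴) = 0.784×5.670×10⁻⁸×0.0189×(486.35⁴ − 319.3⁴).
T⁴ − T₀⁴ = 5.59494×10¹⁰ − 1.03943×10¹⁰ = 4.55551×10¹⁰ K⁴, so P_net = 38.3 W.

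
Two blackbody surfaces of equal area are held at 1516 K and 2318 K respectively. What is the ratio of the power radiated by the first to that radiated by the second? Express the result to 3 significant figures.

P₁/P₂ ≈ 0.183

With equal areas, P₁/P₂ = (T₁/T₂)⁴ = (1516/2318)⁴ = 0.183.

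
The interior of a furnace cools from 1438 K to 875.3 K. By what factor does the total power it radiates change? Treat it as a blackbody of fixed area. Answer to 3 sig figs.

P₂/P₁ ≈ 0.137

P ∝ T⁴, so P₂/P₁ = (T₂/T₁)⁴ = (875.3/1438)⁴ = (0.608693)⁴ = 0.137.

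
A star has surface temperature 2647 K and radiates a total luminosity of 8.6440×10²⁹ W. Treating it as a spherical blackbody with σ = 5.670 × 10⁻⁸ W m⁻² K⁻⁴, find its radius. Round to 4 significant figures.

R ≈ 1.572×10¹¹ m

L = 4πR²σT⁴ ⇒ R = √(L/(4πσT⁴)).
σT⁴ = 2.78355×10⁶ W/m², so R = √(8.6440×10²⁹/(4π×2.78355×10⁶)) = 1.572×10¹¹ m.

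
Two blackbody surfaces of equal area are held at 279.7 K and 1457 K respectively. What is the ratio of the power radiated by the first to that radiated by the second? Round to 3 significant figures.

With equal areas, P₁/P₂ = (T₁/T₂)⁴ = (279.7/1457)⁴ = 1.36×10⁻³.

P₁/P₂ ≈ 1.36×10⁻³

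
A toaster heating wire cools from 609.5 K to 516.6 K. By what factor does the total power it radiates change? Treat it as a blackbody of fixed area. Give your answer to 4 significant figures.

P₂/P₁ ≈ 0.5161

P ∝ T⁴, so P₂/P₁ = (T₂/T₁)⁴ = (516.6/609.5)⁴ = (0.847580)⁴ = 0.5161.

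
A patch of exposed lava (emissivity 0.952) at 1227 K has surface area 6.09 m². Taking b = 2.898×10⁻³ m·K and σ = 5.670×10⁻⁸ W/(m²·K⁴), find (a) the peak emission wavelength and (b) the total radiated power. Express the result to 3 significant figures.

(a) λ_max = b/T = 2.898×10⁻³/1227 = 2.362×10⁻⁶ m = 2.36×10³ nm.
Area A = 6.09 m².
(b) P = εσAT⁴ = 0.952×5.670×10⁻⁸×6.09×(1227)⁴ = 7.45×10⁵ W.

λ_max ≈ 2.36×10³ nm; P ≈ 7.45×10⁵ W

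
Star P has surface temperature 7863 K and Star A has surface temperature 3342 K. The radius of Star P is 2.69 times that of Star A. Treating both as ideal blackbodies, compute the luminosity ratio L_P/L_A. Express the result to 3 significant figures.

L ∝ R²T⁴, so L_P/L_A = (R_P/R_A)²(T_P/T_A)⁴ = (2.69)² × (7863/3342)⁴ = 7.2361 × 30.6427 = 222.

L_P/L_A ≈ 222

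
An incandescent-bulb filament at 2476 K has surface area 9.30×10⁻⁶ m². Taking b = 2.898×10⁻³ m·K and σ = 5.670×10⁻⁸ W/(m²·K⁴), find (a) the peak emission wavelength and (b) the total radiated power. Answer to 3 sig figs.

λ_max ≈ 1.17×10³ nm; P ≈ 19.8 W

(a) λ_max = b/T = 2.898×10⁻³/2476 = 1.170×10⁻⁶ m = 1.17×10³ nm.
Area A = 9.30×10⁻⁶ m².
(b) P = σAT⁴ = 5.670×10⁻⁸×9.30×10⁻⁶×(2476)⁴ = 19.8 W.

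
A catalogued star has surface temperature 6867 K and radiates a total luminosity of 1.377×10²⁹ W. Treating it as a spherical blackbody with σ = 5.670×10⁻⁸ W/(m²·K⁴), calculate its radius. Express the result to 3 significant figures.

L = 4πR²σT⁴ ⇒ R = √(L/(4πσT⁴)).
σT⁴ = 1.26081×10⁸ W/m², so R = √(1.377×10²⁹/(4π×1.26081×10⁸)) = 9.32×10⁹ m.

R ≈ 9.32×10⁹ m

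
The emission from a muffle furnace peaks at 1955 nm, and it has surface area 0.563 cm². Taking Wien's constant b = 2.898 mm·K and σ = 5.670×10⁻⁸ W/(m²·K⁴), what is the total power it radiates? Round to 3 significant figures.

P ≈ 15.4 W

Wien's law: T = b/λ_max = 2.898×10⁻³/1.955×10⁻⁶ = 1482.35 K.
Area A = 0.563 cm² = 5.63×10⁻⁵ m².
Then P = σAT⁴ = 5.670×10⁻⁸×5.63×10⁻⁵×(1482.35)⁴ = 15.4 W.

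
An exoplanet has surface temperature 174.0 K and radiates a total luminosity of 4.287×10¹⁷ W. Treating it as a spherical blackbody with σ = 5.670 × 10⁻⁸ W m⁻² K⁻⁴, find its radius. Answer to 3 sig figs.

R ≈ 2.56×10⁷ m

L = 4πR²σT⁴ ⇒ R = √(L/(4πσT⁴)).
σT⁴ = 51.9733 W/m², so R = √(4.287×10¹⁷/(4π×51.9733)) = 2.56×10⁷ m.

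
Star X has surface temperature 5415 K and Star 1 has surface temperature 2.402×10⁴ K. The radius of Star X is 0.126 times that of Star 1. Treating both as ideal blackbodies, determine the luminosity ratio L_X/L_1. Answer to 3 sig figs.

L_X/L_1 ≈ 4.10×10⁻⁵

L ∝ R²T⁴, so L_X/L_1 = (R_X/R_1)²(T_X/T_1)⁴ = (0.126)² × (5415/2.402×10⁴)⁴ = 0.015876 × 2.58287×10⁻³ = 4.10×10⁻⁵.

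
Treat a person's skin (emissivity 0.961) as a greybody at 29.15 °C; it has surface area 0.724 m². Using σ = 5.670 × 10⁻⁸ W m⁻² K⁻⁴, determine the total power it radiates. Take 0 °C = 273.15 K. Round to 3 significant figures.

P ≈ 329 W

T = 29.15 °C + 273.15 = 302.30 K.
Area A = 0.724 m².
P = εσAT⁴ = 0.961 × 5.670×10⁻⁸ × 0.724 × (302.30)⁴ = 329 W.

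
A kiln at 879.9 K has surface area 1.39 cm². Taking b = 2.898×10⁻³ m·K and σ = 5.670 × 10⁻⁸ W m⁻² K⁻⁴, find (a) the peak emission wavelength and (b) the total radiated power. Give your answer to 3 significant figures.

λ_max ≈ 3.29 μm; P ≈ 4.72 W

(a) λ_max = b/T = 2.898×10⁻³/879.9 = 3.294×10⁻⁶ m = 3.29 μm.
Area A = 1.39 cm² = 1.39×10⁻⁴ m².
(b) P = σAT⁴ = 5.670×10⁻⁸×1.39×10⁻⁴×(879.9)⁴ = 4.72 W.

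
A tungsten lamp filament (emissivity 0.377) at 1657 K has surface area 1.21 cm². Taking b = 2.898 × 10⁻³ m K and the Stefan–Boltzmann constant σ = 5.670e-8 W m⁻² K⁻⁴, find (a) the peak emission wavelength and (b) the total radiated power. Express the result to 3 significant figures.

(a) λ_max = b/T = 2.898×10⁻³/1657 = 1.749×10⁻⁶ m = 1.75×10³ nm.
Area A = 1.21 cm² = 1.21×10⁻⁴ m².
(b) P = εσAT⁴ = 0.377×5.670×10⁻⁸×1.21×10⁻⁴×(1657)⁴ = 19.5 W.

λ_max ≈ 1.75×10³ nm; P ≈ 19.5 W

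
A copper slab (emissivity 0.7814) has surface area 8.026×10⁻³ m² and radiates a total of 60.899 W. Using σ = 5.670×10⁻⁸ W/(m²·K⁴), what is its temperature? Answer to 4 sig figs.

Area A = 8.026×10⁻³ m².
P = εσAT⁴ ⇒ T = (P/(εσA))^(1/4) = (60.899/(0.7814×5.670×10⁻⁸×8.026×10⁻³))^(1/4) = 643.3 K.

T ≈ 643.3 K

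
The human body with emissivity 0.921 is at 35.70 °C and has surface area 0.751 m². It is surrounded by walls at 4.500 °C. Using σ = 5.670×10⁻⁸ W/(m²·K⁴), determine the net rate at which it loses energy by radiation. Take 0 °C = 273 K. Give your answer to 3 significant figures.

Net loss ≈ 124 W

T = 35.70 °C + 273 = 308.70 K.
Surroundings: T = 4.500 °C + 273 = 277.500 K.
Area A = 0.751 m².
Net radiated power P_net = εσA(T⁴ − T₀⁴) = 0.921×5.670×10⁻⁸×0.751×(308.70⁴ − 277.500⁴).
T⁴ − T₀⁴ = 9.08127×10⁹ − 5.92996×10⁹ = 3.15131×10⁹ K⁴, so P_net = 124 W.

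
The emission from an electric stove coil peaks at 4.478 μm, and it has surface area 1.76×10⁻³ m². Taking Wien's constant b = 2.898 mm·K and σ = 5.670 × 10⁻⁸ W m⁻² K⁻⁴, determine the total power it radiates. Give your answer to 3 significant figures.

Wien's law: T = b/λ_max = 2.898×10⁻³/4.478×10⁻⁶ = 647.164 K.
Area A = 1.76×10⁻³ m².
Then P = σAT⁴ = 5.670×10⁻⁸×1.76×10⁻³×(647.164)⁴ = 17.5 W.

P ≈ 17.5 W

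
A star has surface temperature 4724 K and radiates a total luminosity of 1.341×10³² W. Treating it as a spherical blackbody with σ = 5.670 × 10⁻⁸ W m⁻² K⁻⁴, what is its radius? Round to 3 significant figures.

L = 4πR²σT⁴ ⇒ R = √(L/(4πσT⁴)).
σT⁴ = 2.82373×10⁷ W/m², so R = √(1.341×10³²/(4π×2.82373×10⁷)) = 6.15×10¹¹ m.

R ≈ 6.15×10¹¹ m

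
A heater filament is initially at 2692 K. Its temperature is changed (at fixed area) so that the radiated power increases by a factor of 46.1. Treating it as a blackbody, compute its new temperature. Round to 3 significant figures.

P ∝ T⁴, so T₂/T₁ = (P₂/P₁)^(1/4) = (46.1)^(1/4) = 2.60570.
T₂ = 2692 × 2.60570 = 7.01×10³ K.

T₂ ≈ 7.01×10³ K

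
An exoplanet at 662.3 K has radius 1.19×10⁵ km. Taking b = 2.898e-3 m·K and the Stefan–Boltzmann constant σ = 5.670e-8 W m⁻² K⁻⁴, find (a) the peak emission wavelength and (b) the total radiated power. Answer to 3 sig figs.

λ_max ≈ 4.38 μm; P ≈ 1.94×10²¹ W

(a) λ_max = b/T = 2.898×10⁻³/662.3 = 4.376×10⁻⁶ m = 4.38 μm.
Surface area A = 4πR² = 4π(1.19×10⁸ m)² = 1.77952×10¹⁷ m².
(b) P = σAT⁴ = 5.670×10⁻⁸×1.77952×10¹⁷×(662.3)⁴ = 1.94×10²¹ W.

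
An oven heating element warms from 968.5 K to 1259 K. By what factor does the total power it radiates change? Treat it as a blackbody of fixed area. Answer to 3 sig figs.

P₂/P₁ ≈ 2.86

P ∝ T⁴, so P₂/P₁ = (T₂/T₁)⁴ = (1259/968.5)⁴ = (1.29995)⁴ = 2.86.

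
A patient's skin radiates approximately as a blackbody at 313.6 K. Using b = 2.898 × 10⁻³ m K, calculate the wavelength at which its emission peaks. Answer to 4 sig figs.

λ_max ≈ 9.241 μm

Wien's displacement law: λ_max = b/T = (2.898×10⁻³ m·K)/(313.6 K) = 9.2411×10⁻⁶ m.
That is 9.241 μm, in the infrared range.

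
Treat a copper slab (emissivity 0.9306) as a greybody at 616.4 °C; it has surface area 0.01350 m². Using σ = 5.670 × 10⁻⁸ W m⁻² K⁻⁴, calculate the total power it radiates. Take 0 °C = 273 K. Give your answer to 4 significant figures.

P ≈ 445.7 W

T = 616.4 °C + 273 = 889.4 K.
Area A = 0.01350 m².
P = εσAT⁴ = 0.9306 × 5.670×10⁻⁸ × 0.01350 × (889.4)⁴ = 445.7 W.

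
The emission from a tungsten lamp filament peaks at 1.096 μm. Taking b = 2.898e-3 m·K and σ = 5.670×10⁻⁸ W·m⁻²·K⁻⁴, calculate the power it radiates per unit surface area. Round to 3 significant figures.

I ≈ 2.77×10⁶ W/m²

Wien's law: T = b/λ_max = 2.898×10⁻³/1.096×10⁻⁶ = 2644.16 K.
Then I = σT⁴ = 5.670×10⁻⁸×(2644.16)⁴ = 2.77×10⁶ W/m².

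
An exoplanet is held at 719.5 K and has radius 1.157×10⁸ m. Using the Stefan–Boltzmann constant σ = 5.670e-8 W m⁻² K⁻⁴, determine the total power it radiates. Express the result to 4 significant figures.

P ≈ 2.556×10²¹ W

Surface area A = 4πR² = 4π(1.157×10⁸ m)² = 1.68220×10¹⁷ m².
P = σAT⁴ = 5.670×10⁻⁸ × 1.68220×10¹⁷ × (719.5)⁴ = 2.556×10²¹ W.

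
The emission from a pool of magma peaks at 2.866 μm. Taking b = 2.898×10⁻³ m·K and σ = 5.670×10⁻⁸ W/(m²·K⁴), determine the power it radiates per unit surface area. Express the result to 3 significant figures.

Wien's law: T = b/λ_max = 2.898×10⁻³/2.866×10⁻⁶ = 1011.17 K.
Then I = σT⁴ = 5.670×10⁻⁸×(1011.17)⁴ = 5.93×10⁴ W/m².

I ≈ 5.93×10⁴ W/m²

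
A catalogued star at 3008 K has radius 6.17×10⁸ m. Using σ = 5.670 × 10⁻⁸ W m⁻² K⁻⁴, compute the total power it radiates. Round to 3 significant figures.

P ≈ 2.22×10²⁵ W

Surface area A = 4πR² = 4π(6.17×10⁸ m)² = 4.78388×10¹⁸ m².
P = σAT⁴ = 5.670×10⁻⁸ × 4.78388×10¹⁸ × (3008)⁴ = 2.22×10²⁵ W.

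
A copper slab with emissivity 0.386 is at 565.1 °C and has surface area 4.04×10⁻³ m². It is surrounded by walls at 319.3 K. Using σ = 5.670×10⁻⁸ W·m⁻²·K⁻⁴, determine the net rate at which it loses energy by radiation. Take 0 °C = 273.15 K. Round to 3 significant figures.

T = 565.1 °C + 273.15 = 838.25 K.
Area A = 4.04×10⁻³ m².
Net radiated power P_net = εσA(T⁴ − T₀⁴) = 0.386×5.670×10⁻⁸×4.04×10⁻³×(838.25⁴ − 319.3⁴).
T⁴ − T₀⁴ = 4.93735×10¹¹ − 1.03943×10¹⁰ = 4.83341×10¹¹ K⁴, so P_net = 42.7 W.

Net loss ≈ 42.7 W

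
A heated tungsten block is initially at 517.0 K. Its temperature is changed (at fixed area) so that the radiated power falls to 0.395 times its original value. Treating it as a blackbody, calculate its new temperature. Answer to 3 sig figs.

P ∝ T⁴, so T₂/T₁ = (P₂/P₁)^(1/4) = (0.395)^(1/4) = 0.792774.
T₂ = 517.0 × 0.792774 = 410 K.

T₂ ≈ 410 K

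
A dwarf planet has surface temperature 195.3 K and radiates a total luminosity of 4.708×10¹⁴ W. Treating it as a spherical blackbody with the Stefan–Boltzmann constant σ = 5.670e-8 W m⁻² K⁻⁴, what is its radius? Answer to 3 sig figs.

L = 4πR²σT⁴ ⇒ R = √(L/(4πσT⁴)).
σT⁴ = 82.4882 W/m², so R = √(4.708×10¹⁴/(4π×82.4882)) = 6.74×10⁵ m.

R ≈ 6.74×10⁵ m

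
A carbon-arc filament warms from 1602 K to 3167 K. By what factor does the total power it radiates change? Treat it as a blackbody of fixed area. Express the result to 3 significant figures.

P ∝ T⁴, so P₂/P₁ = (T₂/T₁)⁴ = (3167/1602)⁴ = (1.97690)⁴ = 15.3.

P₂/P₁ ≈ 15.3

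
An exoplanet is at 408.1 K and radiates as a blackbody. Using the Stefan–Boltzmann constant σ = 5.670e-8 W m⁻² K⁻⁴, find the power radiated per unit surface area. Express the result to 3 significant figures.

Stefan–Boltzmann: I = σT⁴ = 5.670×10⁻⁸ × (408.1)⁴ = 1.57×10³ W/m².

I ≈ 1.57×10³ W/m²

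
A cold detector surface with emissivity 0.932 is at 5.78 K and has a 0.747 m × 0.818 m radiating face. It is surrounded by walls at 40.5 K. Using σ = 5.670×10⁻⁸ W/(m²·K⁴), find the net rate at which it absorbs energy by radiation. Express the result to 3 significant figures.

Area A = 0.747 × 0.818 = 0.611046 m².
Net radiated power P_net = εσA(T⁴ − T₀⁴) = 0.932×5.670×10⁻⁸×0.611046×(5.78⁴ − 40.5⁴).
T⁴ − T₀⁴ = 1116.12 − 2.69042×10⁶ = -2.68930×10⁶ K⁴, so P_net = -0.0868 W — negative, meaning a net gain of 0.0868 W.

Net gain ≈ 0.0868 W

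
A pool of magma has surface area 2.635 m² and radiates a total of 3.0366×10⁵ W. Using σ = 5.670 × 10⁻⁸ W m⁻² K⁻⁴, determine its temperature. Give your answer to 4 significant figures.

T ≈ 1194 K

Area A = 2.635 m².
P = σAT⁴ ⇒ T = (P/(σA))^(1/4) = (3.0366×10⁵/(5.670×10⁻⁸×2.635))^(1/4) = 1194 K.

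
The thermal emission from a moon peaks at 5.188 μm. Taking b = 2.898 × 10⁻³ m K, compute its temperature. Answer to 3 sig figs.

T ≈ 559 K

Wien's law gives T = b/λ_max = (2.898×10⁻³ m·K)/(5.188×10⁻⁶ m) = 559 K.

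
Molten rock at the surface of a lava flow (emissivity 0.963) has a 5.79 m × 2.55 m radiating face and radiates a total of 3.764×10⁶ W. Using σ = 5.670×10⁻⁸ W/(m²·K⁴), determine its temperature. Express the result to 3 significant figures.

T ≈ 1.47×10³ K

Area A = 5.79 × 2.55 = 14.7645 m².
P = εσAT⁴ ⇒ T = (P/(εσA))^(1/4) = (3.764×10⁶/(0.963×5.670×10⁻⁸×14.7645))^(1/4) = 1.47×10³ K.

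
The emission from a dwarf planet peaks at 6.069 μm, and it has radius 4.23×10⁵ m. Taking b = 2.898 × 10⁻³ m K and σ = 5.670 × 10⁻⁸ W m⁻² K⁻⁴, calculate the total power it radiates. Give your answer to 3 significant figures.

Wien's law: T = b/λ_max = 2.898×10⁻³/6.069×10⁻⁶ = 477.509 K.
Surface area A = 4πR² = 4π(4.23×10⁵ m)² = 2.24849×10¹² m².
Then P = σAT⁴ = 5.670×10⁻⁸×2.24849×10¹²×(477.509)⁴ = 6.63×10¹⁵ W.

P ≈ 6.63×10¹⁵ W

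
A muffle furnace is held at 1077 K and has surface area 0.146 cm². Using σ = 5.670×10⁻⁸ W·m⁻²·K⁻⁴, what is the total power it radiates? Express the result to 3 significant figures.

P ≈ 1.11 W

Area A = 0.146 cm² = 1.46×10⁻⁵ m².
P = σAT⁴ = 5.670×10⁻⁸ × 1.46×10⁻⁵ × (1077)⁴ = 1.11 W.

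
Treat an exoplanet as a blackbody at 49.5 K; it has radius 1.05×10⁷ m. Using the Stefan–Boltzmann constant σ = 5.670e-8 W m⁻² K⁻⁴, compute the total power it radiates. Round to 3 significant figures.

P ≈ 4.72×10¹⁴ W

Surface area A = 4πR² = 4π(1.05×10⁷ m)² = 1.38544×10¹⁵ m².
P = σAT⁴ = 5.670×10⁻⁸ × 1.38544×10¹⁵ × (49.5)⁴ = 4.72×10¹⁴ W.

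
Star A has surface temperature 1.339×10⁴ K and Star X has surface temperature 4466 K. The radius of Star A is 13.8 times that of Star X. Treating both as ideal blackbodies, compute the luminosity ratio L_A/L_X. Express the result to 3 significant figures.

L ∝ R²T⁴, so L_A/L_X = (R_A/R_X)²(T_A/T_X)⁴ = (13.8)² × (1.339×10⁴/4466)⁴ = 190.44 × 80.8067 = 1.54×10⁴.

L_A/L_X ≈ 1.54×10⁴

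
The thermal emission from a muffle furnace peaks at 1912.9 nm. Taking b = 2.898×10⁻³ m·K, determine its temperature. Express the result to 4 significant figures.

Wien's law gives T = b/λ_max = (2.898×10⁻³ m·K)/(1.9129×10⁻⁶ m) = 1515 K.

T ≈ 1515 K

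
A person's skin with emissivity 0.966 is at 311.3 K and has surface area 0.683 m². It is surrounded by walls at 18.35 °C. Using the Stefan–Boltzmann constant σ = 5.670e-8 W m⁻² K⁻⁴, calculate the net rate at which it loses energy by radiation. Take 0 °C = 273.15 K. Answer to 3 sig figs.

Surroundings: T = 18.35 °C + 273.15 = 291.50 K.
Area A = 0.683 m².
Net radiated power P_net = εσA(T⁴ − T₀⁴) = 0.966×5.670×10⁻⁸×0.683×(311.3⁴ − 291.50⁴).
T⁴ − T₀⁴ = 9.39110×10⁹ − 7.22028×10⁹ = 2.17082×10⁹ K⁴, so P_net = 81.2 W.

Net loss ≈ 81.2 W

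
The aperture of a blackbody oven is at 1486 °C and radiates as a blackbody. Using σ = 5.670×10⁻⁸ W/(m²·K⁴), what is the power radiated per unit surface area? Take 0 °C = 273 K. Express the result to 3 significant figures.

T = 1486 °C + 273 = 1759 K.
Stefan–Boltzmann: I = σT⁴ = 5.670×10⁻⁸ × (1759)⁴ = 5.43×10⁵ W/m².

I ≈ 5.43×10⁵ W/m²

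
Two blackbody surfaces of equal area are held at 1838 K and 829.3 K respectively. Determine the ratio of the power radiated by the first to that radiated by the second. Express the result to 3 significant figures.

P₁/P₂ ≈ 24.1

With equal areas, P₁/P₂ = (T₁/T₂)⁴ = (1838/829.3)⁴ = 24.1.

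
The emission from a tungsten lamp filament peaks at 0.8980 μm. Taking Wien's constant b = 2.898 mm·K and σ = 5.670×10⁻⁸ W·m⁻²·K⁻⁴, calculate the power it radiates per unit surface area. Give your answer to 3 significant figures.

I ≈ 6.15×10⁶ W/m²

Wien's law: T = b/λ_max = 2.898×10⁻³/8.980×10⁻⁷ = 3227.17 K.
Then I = σT⁴ = 5.670×10⁻⁸×(3227.17)⁴ = 6.15×10⁶ W/m².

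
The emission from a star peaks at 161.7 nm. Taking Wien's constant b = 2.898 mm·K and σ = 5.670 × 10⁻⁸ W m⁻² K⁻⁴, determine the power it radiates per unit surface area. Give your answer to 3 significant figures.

Wien's law: T = b/λ_max = 2.898×10⁻³/1.617×10⁻⁷ = 17922.1 K.
Then I = σT⁴ = 5.670×10⁻⁸×(17922.1)⁴ = 5.85×10⁹ W/m².

I ≈ 5.85×10⁹ W/m²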